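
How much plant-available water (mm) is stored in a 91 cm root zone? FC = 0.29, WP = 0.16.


Step 1: Available water = (FC - WP) * depth * 10
Step 2: AW = (0.29 - 0.16) * 91 * 10
Step 3: AW = 0.13 * 91 * 10
Step 4: AW = 118.3 mm

118.3


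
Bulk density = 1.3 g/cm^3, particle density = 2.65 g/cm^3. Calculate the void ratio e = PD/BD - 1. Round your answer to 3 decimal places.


Step 1: e = PD / BD - 1
Step 2: e = 2.65 / 1.3 - 1
Step 3: e = 2.03846 - 1
Step 4: e = 1.038

1.038


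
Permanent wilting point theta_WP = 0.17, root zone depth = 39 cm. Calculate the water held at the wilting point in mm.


Step 1: Water (mm) = theta_WP * depth * 10
Step 2: Water = 0.17 * 39 * 10
Step 3: Water = 66.3 mm

66.3


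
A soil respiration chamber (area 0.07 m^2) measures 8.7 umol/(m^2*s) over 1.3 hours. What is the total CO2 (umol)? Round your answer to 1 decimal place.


Step 1: Convert time to seconds: 1.3 hr * 3600 = 4680.0 s
Step 2: Total = flux * area * time_s
Step 3: Total = 8.7 * 0.07 * 4680.0
Step 4: Total = 2850.1 umol

2850.1


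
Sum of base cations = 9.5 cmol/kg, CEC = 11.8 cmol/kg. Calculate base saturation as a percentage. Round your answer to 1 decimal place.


Step 1: BS = 100 * (sum of bases) / CEC
Step 2: BS = 100 * 9.5 / 11.8
Step 3: BS = 80.5%

80.5


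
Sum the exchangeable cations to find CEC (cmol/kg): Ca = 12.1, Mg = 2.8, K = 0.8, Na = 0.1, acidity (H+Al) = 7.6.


Step 1: CEC = Ca + Mg + K + Na + (H+Al)
Step 2: CEC = 12.1 + 2.8 + 0.8 + 0.1 + 7.6
Step 3: CEC = 23.4 cmol/kg

23.4


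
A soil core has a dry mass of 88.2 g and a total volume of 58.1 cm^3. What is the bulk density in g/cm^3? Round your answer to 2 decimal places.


Step 1: Identify the formula: BD = dry mass / volume
Step 2: Substitute values: BD = 88.2 / 58.1
Step 3: BD = 1.52 g/cm^3

1.52


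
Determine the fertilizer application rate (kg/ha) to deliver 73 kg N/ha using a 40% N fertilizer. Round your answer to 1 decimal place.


Step 1: Fertilizer rate = target N / (N content / 100)
Step 2: Rate = 73 / (40 / 100)
Step 3: Rate = 73 / 0.4
Step 4: Rate = 182.5 kg/ha

182.5


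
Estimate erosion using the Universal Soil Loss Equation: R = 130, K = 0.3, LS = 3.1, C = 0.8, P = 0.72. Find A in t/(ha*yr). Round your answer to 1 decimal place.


Step 1: A = R * K * LS * C * P
Step 2: R * K = 130 * 0.3 = 39.0
Step 3: (R*K) * LS = 39.0 * 3.1 = 120.9
Step 4: * C * P = 120.9 * 0.8 * 0.72 = 69.6
Step 5: A = 69.6 t/(ha*yr)

69.6


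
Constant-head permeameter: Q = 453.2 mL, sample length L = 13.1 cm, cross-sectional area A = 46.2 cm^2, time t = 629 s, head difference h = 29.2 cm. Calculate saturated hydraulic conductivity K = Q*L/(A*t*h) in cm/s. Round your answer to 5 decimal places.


Step 1: K = Q * L / (A * t * h)
Step 2: Numerator = 453.2 * 13.1 = 5936.92
Step 3: Denominator = 46.2 * 629 * 29.2 = 848546.16
Step 4: K = 5936.92 / 848546.16 = 0.007 cm/s

0.007


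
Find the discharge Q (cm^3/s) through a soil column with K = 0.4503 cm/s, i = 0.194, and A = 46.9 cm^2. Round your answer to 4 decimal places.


Step 1: Apply Darcy's law: Q = K * i * A
Step 2: Q = 0.4503 * 0.194 * 46.9
Step 3: Q = 4.0971 cm^3/s

4.0971


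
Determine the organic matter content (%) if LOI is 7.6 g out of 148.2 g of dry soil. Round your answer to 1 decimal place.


Step 1: OM% = 100 * LOI / sample mass
Step 2: OM = 100 * 7.6 / 148.2
Step 3: OM = 5.1%

5.1


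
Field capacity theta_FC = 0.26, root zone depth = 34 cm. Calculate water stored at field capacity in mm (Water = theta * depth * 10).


Step 1: Water (mm) = theta_FC * depth (cm) * 10
Step 2: Water = 0.26 * 34 * 10
Step 3: Water = 88.4 mm

88.4


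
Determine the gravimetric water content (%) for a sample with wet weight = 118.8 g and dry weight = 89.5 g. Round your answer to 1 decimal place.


Step 1: Water mass = wet - dry = 118.8 - 89.5 = 29.3 g
Step 2: w = 100 * water mass / dry mass
Step 3: w = 100 * 29.3 / 89.5 = 32.7%

32.7


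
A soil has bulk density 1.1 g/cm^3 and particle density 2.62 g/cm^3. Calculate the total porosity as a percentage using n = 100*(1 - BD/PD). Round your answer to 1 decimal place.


Step 1: Formula: n = 100 * (1 - BD / PD)
Step 2: n = 100 * (1 - 1.1 / 2.62)
Step 3: n = 100 * (1 - 0.41985)
Step 4: n = 58.0%

58.0


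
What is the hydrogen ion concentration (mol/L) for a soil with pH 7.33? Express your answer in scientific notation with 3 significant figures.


Step 1: [H+] = 10^(-pH)
Step 2: [H+] = 10^(-7.33)
Step 3: [H+] = 4.68e-08 mol/L

4.68e-08


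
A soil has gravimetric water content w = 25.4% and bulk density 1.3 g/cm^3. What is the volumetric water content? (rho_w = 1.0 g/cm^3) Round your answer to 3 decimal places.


Step 1: theta = (w / 100) * BD / rho_w
Step 2: theta = (25.4 / 100) * 1.3 / 1.0
Step 3: theta = 0.254 * 1.3
Step 4: theta = 0.33

0.33


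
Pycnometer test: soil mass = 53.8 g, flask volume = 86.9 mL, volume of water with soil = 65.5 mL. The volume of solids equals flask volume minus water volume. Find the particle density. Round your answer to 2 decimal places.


Step 1: Volume of solids = flask volume - water volume with soil
Step 2: V_solids = 86.9 - 65.5 = 21.4 mL
Step 3: Particle density = mass / V_solids = 53.8 / 21.4 = 2.51 g/cm^3

2.51


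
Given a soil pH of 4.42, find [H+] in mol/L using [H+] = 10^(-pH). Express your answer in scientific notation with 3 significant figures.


Step 1: [H+] = 10^(-pH)
Step 2: [H+] = 10^(-4.42)
Step 3: [H+] = 3.80e-05 mol/L

3.80e-05


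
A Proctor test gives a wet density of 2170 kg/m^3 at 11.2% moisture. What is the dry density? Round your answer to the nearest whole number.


Step 1: Dry density = wet density / (1 + w/100)
Step 2: Dry density = 2170 / (1 + 11.2/100)
Step 3: Dry density = 2170 / 1.112
Step 4: Dry density = 1951 kg/m^3

1951


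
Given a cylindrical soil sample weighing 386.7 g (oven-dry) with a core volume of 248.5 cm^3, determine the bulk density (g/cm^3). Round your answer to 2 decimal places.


Step 1: Identify the formula: BD = dry mass / volume
Step 2: Substitute values: BD = 386.7 / 248.5
Step 3: BD = 1.56 g/cm^3

1.56


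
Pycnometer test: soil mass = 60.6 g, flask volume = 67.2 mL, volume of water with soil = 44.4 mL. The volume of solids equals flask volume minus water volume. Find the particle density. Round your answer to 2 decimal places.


Step 1: Volume of solids = flask volume - water volume with soil
Step 2: V_solids = 67.2 - 44.4 = 22.8 mL
Step 3: Particle density = mass / V_solids = 60.6 / 22.8 = 2.66 g/cm^3

2.66


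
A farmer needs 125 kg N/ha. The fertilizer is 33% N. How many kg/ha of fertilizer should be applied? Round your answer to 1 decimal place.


Step 1: Fertilizer rate = target N / (N content / 100)
Step 2: Rate = 125 / (33 / 100)
Step 3: Rate = 125 / 0.33
Step 4: Rate = 378.8 kg/ha

378.8


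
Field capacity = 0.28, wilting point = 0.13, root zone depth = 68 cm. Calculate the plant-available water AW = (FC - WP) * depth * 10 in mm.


Step 1: Available water = (FC - WP) * depth * 10
Step 2: AW = (0.28 - 0.13) * 68 * 10
Step 3: AW = 0.15 * 68 * 10
Step 4: AW = 102.0 mm

102.0


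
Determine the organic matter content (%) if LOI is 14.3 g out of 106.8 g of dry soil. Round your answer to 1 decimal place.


Step 1: OM% = 100 * LOI / sample mass
Step 2: OM = 100 * 14.3 / 106.8
Step 3: OM = 13.4%

13.4


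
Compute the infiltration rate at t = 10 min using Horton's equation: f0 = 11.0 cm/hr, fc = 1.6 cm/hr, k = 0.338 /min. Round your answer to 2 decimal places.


Step 1: f = fc + (f0 - fc) * exp(-k * t)
Step 2: exp(-0.338 * 10) = 0.034047
Step 3: f = 1.6 + (11.0 - 1.6) * 0.034047
Step 4: f = 1.6 + 9.4 * 0.034047
Step 5: f = 1.92 cm/hr

1.92


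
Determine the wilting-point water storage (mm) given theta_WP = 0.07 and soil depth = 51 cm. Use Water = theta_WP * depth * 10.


Step 1: Water (mm) = theta_WP * depth * 10
Step 2: Water = 0.07 * 51 * 10
Step 3: Water = 35.7 mm

35.7


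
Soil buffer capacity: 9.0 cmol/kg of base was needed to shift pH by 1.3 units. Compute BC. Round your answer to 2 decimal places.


Step 1: BC = change in base / change in pH
Step 2: BC = 9.0 / 1.3
Step 3: BC = 6.92 cmol/(kg*pH unit)

6.92


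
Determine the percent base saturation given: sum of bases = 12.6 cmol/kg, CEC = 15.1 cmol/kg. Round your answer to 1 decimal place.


Step 1: BS = 100 * (sum of bases) / CEC
Step 2: BS = 100 * 12.6 / 15.1
Step 3: BS = 83.4%

83.4


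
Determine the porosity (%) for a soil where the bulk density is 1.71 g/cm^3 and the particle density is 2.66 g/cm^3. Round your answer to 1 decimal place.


Step 1: Formula: n = 100 * (1 - BD / PD)
Step 2: n = 100 * (1 - 1.71 / 2.66)
Step 3: n = 100 * (1 - 0.64286)
Step 4: n = 35.7%

35.7


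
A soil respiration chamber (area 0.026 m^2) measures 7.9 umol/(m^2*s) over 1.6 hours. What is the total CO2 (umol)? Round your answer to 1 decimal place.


Step 1: Convert time to seconds: 1.6 hr * 3600 = 5760.0 s
Step 2: Total = flux * area * time_s
Step 3: Total = 7.9 * 0.026 * 5760.0
Step 4: Total = 1183.1 umol

1183.1


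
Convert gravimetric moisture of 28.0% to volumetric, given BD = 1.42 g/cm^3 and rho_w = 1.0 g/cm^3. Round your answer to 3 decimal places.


Step 1: theta = (w / 100) * BD / rho_w
Step 2: theta = (28.0 / 100) * 1.42 / 1.0
Step 3: theta = 0.28 * 1.42
Step 4: theta = 0.398

0.398


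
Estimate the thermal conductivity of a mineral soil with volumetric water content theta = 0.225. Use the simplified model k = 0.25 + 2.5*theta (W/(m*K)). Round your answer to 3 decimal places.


Step 1: k = 0.25 + 2.5 * theta
Step 2: k = 0.25 + 2.5 * 0.225
Step 3: k = 0.25 + 0.563
Step 4: k = 0.813 W/(m*K)

0.813


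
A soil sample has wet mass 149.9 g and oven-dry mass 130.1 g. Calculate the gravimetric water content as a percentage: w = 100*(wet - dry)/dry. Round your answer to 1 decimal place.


Step 1: Water mass = wet - dry = 149.9 - 130.1 = 19.8 g
Step 2: w = 100 * water mass / dry mass
Step 3: w = 100 * 19.8 / 130.1 = 15.2%

15.2


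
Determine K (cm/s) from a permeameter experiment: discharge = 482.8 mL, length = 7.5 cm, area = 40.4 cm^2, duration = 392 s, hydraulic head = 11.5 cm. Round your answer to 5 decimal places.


Step 1: K = Q * L / (A * t * h)
Step 2: Numerator = 482.8 * 7.5 = 3621.0
Step 3: Denominator = 40.4 * 392 * 11.5 = 182123.2
Step 4: K = 3621.0 / 182123.2 = 0.01988 cm/s

0.01988


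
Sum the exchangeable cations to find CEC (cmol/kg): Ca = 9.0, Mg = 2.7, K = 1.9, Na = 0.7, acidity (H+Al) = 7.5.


Step 1: CEC = Ca + Mg + K + Na + (H+Al)
Step 2: CEC = 9.0 + 2.7 + 1.9 + 0.7 + 7.5
Step 3: CEC = 21.8 cmol/kg

21.8


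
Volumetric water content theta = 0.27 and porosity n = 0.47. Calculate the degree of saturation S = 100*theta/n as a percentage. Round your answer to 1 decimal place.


Step 1: S = 100 * theta_v / n
Step 2: S = 100 * 0.27 / 0.47
Step 3: S = 57.4%

57.4


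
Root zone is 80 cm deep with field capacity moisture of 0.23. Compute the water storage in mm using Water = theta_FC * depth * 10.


Step 1: Water (mm) = theta_FC * depth (cm) * 10
Step 2: Water = 0.23 * 80 * 10
Step 3: Water = 184.0 mm

184.0


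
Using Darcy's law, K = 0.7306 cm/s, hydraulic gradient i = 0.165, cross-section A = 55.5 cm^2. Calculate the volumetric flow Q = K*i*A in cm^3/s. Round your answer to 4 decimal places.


Step 1: Apply Darcy's law: Q = K * i * A
Step 2: Q = 0.7306 * 0.165 * 55.5
Step 3: Q = 6.6905 cm^3/s

6.6905


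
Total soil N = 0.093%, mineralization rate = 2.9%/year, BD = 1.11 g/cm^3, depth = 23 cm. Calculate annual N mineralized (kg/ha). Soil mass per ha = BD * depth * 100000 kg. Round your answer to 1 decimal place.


Step 1: Soil mass per ha = BD * depth * 100000 = 1.11 * 23 * 100000 = 2553000 kg
Step 2: Total N pool = soil mass * N%/100 = 2553000 * 0.093/100 = 2374.29 kg/ha
Step 3: N mineralized = N pool * rate%/100 = 2374.29 * 2.9/100 = 68.9 kg/ha/yr

68.9


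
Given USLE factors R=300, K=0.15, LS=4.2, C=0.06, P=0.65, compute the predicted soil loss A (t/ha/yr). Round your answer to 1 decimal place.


Step 1: A = R * K * LS * C * P
Step 2: R * K = 300 * 0.15 = 45.0
Step 3: (R*K) * LS = 45.0 * 4.2 = 189.0
Step 4: * C * P = 189.0 * 0.06 * 0.65 = 7.4
Step 5: A = 7.4 t/(ha*yr)

7.4


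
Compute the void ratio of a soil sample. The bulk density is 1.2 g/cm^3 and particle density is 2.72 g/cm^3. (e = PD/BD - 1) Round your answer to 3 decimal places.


Step 1: e = PD / BD - 1
Step 2: e = 2.72 / 1.2 - 1
Step 3: e = 2.26667 - 1
Step 4: e = 1.267

1.267


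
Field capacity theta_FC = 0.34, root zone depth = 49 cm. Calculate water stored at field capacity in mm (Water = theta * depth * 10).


Step 1: Water (mm) = theta_FC * depth (cm) * 10
Step 2: Water = 0.34 * 49 * 10
Step 3: Water = 166.6 mm

166.6


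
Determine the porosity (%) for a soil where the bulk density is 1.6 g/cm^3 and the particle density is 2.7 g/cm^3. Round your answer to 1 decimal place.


Step 1: Formula: n = 100 * (1 - BD / PD)
Step 2: n = 100 * (1 - 1.6 / 2.7)
Step 3: n = 100 * (1 - 0.59259)
Step 4: n = 40.7%

40.7


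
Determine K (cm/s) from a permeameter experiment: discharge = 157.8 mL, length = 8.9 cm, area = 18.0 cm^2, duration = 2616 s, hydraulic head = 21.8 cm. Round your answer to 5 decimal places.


Step 1: K = Q * L / (A * t * h)
Step 2: Numerator = 157.8 * 8.9 = 1404.42
Step 3: Denominator = 18.0 * 2616 * 21.8 = 1026518.4
Step 4: K = 1404.42 / 1026518.4 = 0.00137 cm/s

0.00137


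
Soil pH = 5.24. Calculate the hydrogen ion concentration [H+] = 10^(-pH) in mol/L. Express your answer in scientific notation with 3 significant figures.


Step 1: [H+] = 10^(-pH)
Step 2: [H+] = 10^(-5.24)
Step 3: [H+] = 5.75e-06 mol/L

5.75e-06


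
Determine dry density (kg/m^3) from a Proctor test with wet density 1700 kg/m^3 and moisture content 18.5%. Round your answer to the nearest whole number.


Step 1: Dry density = wet density / (1 + w/100)
Step 2: Dry density = 1700 / (1 + 18.5/100)
Step 3: Dry density = 1700 / 1.185
Step 4: Dry density = 1435 kg/m^3

1435


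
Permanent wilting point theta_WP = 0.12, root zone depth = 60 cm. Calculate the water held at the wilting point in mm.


Step 1: Water (mm) = theta_WP * depth * 10
Step 2: Water = 0.12 * 60 * 10
Step 3: Water = 72.0 mm

72.0


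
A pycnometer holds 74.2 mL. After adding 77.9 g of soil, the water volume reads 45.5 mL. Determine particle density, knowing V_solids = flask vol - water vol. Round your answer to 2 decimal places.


Step 1: Volume of solids = flask volume - water volume with soil
Step 2: V_solids = 74.2 - 45.5 = 28.7 mL
Step 3: Particle density = mass / V_solids = 77.9 / 28.7 = 2.71 g/cm^3

2.71


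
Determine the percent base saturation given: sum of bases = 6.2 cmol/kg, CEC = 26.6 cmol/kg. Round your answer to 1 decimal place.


Step 1: BS = 100 * (sum of bases) / CEC
Step 2: BS = 100 * 6.2 / 26.6
Step 3: BS = 23.3%

23.3


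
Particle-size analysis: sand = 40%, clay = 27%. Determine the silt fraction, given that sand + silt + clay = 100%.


Step 1: sand + silt + clay = 100%
Step 2: silt = 100 - sand - clay
Step 3: silt = 100 - 40 - 27
Step 4: silt = 33%

33


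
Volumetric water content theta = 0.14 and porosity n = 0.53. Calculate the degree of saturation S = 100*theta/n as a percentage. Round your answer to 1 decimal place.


Step 1: S = 100 * theta_v / n
Step 2: S = 100 * 0.14 / 0.53
Step 3: S = 26.4%

26.4


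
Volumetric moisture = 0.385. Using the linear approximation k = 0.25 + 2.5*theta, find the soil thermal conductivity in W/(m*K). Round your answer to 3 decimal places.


Step 1: k = 0.25 + 2.5 * theta
Step 2: k = 0.25 + 2.5 * 0.385
Step 3: k = 0.25 + 0.963
Step 4: k = 1.213 W/(m*K)

1.213


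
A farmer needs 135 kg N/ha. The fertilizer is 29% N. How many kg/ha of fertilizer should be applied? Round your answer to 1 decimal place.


Step 1: Fertilizer rate = target N / (N content / 100)
Step 2: Rate = 135 / (29 / 100)
Step 3: Rate = 135 / 0.29
Step 4: Rate = 465.5 kg/ha

465.5


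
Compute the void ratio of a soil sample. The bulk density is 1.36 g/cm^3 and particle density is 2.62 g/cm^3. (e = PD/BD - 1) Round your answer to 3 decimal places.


Step 1: e = PD / BD - 1
Step 2: e = 2.62 / 1.36 - 1
Step 3: e = 1.92647 - 1
Step 4: e = 0.926

0.926


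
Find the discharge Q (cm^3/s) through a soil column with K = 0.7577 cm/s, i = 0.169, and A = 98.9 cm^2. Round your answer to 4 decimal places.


Step 1: Apply Darcy's law: Q = K * i * A
Step 2: Q = 0.7577 * 0.169 * 98.9
Step 3: Q = 12.6643 cm^3/s

12.6643


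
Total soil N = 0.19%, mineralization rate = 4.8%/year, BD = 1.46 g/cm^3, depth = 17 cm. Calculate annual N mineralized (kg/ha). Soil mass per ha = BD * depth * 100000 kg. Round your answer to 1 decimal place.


Step 1: Soil mass per ha = BD * depth * 100000 = 1.46 * 17 * 100000 = 2482000 kg
Step 2: Total N pool = soil mass * N%/100 = 2482000 * 0.19/100 = 4715.8 kg/ha
Step 3: N mineralized = N pool * rate%/100 = 4715.8 * 4.8/100 = 226.4 kg/ha/yr

226.4


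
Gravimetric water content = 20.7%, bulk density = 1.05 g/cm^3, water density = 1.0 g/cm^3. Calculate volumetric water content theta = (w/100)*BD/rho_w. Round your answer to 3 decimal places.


Step 1: theta = (w / 100) * BD / rho_w
Step 2: theta = (20.7 / 100) * 1.05 / 1.0
Step 3: theta = 0.207 * 1.05
Step 4: theta = 0.217

0.217


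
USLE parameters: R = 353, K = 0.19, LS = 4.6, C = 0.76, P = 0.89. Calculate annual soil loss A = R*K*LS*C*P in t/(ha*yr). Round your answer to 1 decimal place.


Step 1: A = R * K * LS * C * P
Step 2: R * K = 353 * 0.19 = 67.07
Step 3: (R*K) * LS = 67.07 * 4.6 = 308.522
Step 4: * C * P = 308.522 * 0.76 * 0.89 = 208.7
Step 5: A = 208.7 t/(ha*yr)

208.7


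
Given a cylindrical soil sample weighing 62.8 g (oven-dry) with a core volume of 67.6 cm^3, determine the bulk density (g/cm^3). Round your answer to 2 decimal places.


Step 1: Identify the formula: BD = dry mass / volume
Step 2: Substitute values: BD = 62.8 / 67.6
Step 3: BD = 0.93 g/cm^3

0.93


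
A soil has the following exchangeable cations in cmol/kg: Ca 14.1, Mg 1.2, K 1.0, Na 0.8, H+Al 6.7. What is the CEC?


Step 1: CEC = Ca + Mg + K + Na + (H+Al)
Step 2: CEC = 14.1 + 1.2 + 1.0 + 0.8 + 6.7
Step 3: CEC = 23.8 cmol/kg

23.8


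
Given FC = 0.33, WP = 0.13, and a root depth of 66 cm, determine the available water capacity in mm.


Step 1: Available water = (FC - WP) * depth * 10
Step 2: AW = (0.33 - 0.13) * 66 * 10
Step 3: AW = 0.2 * 66 * 10
Step 4: AW = 132.0 mm

132.0


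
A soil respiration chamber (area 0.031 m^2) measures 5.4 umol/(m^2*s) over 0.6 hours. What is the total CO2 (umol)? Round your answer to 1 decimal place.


Step 1: Convert time to seconds: 0.6 hr * 3600 = 2160.0 s
Step 2: Total = flux * area * time_s
Step 3: Total = 5.4 * 0.031 * 2160.0
Step 4: Total = 361.6 umol

361.6


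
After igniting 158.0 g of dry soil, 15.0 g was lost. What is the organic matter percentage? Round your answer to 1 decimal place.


Step 1: OM% = 100 * LOI / sample mass
Step 2: OM = 100 * 15.0 / 158.0
Step 3: OM = 9.5%

9.5


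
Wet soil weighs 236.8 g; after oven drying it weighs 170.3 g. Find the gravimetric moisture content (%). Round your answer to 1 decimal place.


Step 1: Water mass = wet - dry = 236.8 - 170.3 = 66.5 g
Step 2: w = 100 * water mass / dry mass
Step 3: w = 100 * 66.5 / 170.3 = 39.0%

39.0


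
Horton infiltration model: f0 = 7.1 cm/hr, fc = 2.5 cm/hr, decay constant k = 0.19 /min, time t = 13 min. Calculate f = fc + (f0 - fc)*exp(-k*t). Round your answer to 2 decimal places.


Step 1: f = fc + (f0 - fc) * exp(-k * t)
Step 2: exp(-0.19 * 13) = 0.084585
Step 3: f = 2.5 + (7.1 - 2.5) * 0.084585
Step 4: f = 2.5 + 4.6 * 0.084585
Step 5: f = 2.89 cm/hr

2.89


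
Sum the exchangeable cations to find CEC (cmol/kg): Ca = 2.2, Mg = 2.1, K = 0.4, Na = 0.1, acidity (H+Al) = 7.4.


Step 1: CEC = Ca + Mg + K + Na + (H+Al)
Step 2: CEC = 2.2 + 2.1 + 0.4 + 0.1 + 7.4
Step 3: CEC = 12.2 cmol/kg

12.2


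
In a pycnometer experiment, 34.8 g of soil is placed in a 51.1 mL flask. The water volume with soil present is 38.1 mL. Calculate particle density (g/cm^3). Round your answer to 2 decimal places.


Step 1: Volume of solids = flask volume - water volume with soil
Step 2: V_solids = 51.1 - 38.1 = 13.0 mL
Step 3: Particle density = mass / V_solids = 34.8 / 13.0 = 2.68 g/cm^3

2.68


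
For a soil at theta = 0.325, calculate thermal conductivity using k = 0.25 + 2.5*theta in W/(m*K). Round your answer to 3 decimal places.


Step 1: k = 0.25 + 2.5 * theta
Step 2: k = 0.25 + 2.5 * 0.325
Step 3: k = 0.25 + 0.813
Step 4: k = 1.063 W/(m*K)

1.063


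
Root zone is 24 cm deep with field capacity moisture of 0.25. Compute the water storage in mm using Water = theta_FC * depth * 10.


Step 1: Water (mm) = theta_FC * depth (cm) * 10
Step 2: Water = 0.25 * 24 * 10
Step 3: Water = 60.0 mm

60.0


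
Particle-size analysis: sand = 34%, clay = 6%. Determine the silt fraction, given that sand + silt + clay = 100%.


Step 1: sand + silt + clay = 100%
Step 2: silt = 100 - sand - clay
Step 3: silt = 100 - 34 - 6
Step 4: silt = 60%

60


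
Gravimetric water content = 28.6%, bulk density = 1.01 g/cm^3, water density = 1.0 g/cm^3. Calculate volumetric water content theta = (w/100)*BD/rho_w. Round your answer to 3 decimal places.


Step 1: theta = (w / 100) * BD / rho_w
Step 2: theta = (28.6 / 100) * 1.01 / 1.0
Step 3: theta = 0.286 * 1.01
Step 4: theta = 0.289

0.289


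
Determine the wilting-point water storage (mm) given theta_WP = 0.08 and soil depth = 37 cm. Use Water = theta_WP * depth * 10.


Step 1: Water (mm) = theta_WP * depth * 10
Step 2: Water = 0.08 * 37 * 10
Step 3: Water = 29.6 mm

29.6


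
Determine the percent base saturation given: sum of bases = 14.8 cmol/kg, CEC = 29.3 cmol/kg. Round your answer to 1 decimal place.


Step 1: BS = 100 * (sum of bases) / CEC
Step 2: BS = 100 * 14.8 / 29.3
Step 3: BS = 50.5%

50.5


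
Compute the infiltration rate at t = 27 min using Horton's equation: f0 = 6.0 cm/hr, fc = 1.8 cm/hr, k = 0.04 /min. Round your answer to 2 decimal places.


Step 1: f = fc + (f0 - fc) * exp(-k * t)
Step 2: exp(-0.04 * 27) = 0.339596
Step 3: f = 1.8 + (6.0 - 1.8) * 0.339596
Step 4: f = 1.8 + 4.2 * 0.339596
Step 5: f = 3.23 cm/hr

3.23


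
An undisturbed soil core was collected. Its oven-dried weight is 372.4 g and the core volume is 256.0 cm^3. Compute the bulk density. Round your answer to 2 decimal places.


Step 1: Identify the formula: BD = dry mass / volume
Step 2: Substitute values: BD = 372.4 / 256.0
Step 3: BD = 1.45 g/cm^3

1.45


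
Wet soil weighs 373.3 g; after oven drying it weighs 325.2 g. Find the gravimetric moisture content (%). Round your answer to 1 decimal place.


Step 1: Water mass = wet - dry = 373.3 - 325.2 = 48.1 g
Step 2: w = 100 * water mass / dry mass
Step 3: w = 100 * 48.1 / 325.2 = 14.8%

14.8


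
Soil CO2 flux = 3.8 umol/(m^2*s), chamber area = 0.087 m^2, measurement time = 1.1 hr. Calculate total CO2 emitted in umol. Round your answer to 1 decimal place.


Step 1: Convert time to seconds: 1.1 hr * 3600 = 3960.0 s
Step 2: Total = flux * area * time_s
Step 3: Total = 3.8 * 0.087 * 3960.0
Step 4: Total = 1309.2 umol

1309.2


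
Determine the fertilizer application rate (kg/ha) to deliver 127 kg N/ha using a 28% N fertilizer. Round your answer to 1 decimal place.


Step 1: Fertilizer rate = target N / (N content / 100)
Step 2: Rate = 127 / (28 / 100)
Step 3: Rate = 127 / 0.28
Step 4: Rate = 453.6 kg/ha

453.6


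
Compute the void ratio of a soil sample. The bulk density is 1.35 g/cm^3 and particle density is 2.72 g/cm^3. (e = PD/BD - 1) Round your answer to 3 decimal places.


Step 1: e = PD / BD - 1
Step 2: e = 2.72 / 1.35 - 1
Step 3: e = 2.01481 - 1
Step 4: e = 1.015

1.015


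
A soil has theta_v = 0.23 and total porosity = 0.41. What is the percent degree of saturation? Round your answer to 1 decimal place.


Step 1: S = 100 * theta_v / n
Step 2: S = 100 * 0.23 / 0.41
Step 3: S = 56.1%

56.1


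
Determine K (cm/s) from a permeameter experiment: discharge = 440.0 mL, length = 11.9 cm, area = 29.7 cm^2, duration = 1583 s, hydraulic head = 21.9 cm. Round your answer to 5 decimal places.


Step 1: K = Q * L / (A * t * h)
Step 2: Numerator = 440.0 * 11.9 = 5236.0
Step 3: Denominator = 29.7 * 1583 * 21.9 = 1029630.69
Step 4: K = 5236.0 / 1029630.69 = 0.00509 cm/s

0.00509


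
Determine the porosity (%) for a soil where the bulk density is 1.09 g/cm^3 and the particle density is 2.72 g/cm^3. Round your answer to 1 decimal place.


Step 1: Formula: n = 100 * (1 - BD / PD)
Step 2: n = 100 * (1 - 1.09 / 2.72)
Step 3: n = 100 * (1 - 0.40074)
Step 4: n = 59.9%

59.9


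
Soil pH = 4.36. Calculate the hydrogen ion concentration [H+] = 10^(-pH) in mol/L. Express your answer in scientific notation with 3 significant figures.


Step 1: [H+] = 10^(-pH)
Step 2: [H+] = 10^(-4.36)
Step 3: [H+] = 4.37e-05 mol/L

4.37e-05


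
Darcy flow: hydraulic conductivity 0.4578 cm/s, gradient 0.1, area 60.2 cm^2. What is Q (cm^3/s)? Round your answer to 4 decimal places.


Step 1: Apply Darcy's law: Q = K * i * A
Step 2: Q = 0.4578 * 0.1 * 60.2
Step 3: Q = 2.756 cm^3/s

2.756


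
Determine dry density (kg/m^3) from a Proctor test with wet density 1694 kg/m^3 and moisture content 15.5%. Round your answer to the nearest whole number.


Step 1: Dry density = wet density / (1 + w/100)
Step 2: Dry density = 1694 / (1 + 15.5/100)
Step 3: Dry density = 1694 / 1.155
Step 4: Dry density = 1467 kg/m^3

1467


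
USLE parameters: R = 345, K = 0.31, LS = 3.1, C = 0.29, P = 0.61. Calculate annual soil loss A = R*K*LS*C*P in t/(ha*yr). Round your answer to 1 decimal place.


Step 1: A = R * K * LS * C * P
Step 2: R * K = 345 * 0.31 = 106.95
Step 3: (R*K) * LS = 106.95 * 3.1 = 331.545
Step 4: * C * P = 331.545 * 0.29 * 0.61 = 58.7
Step 5: A = 58.7 t/(ha*yr)

58.7


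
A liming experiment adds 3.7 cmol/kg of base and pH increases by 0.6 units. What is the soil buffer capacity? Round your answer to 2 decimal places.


Step 1: BC = change in base / change in pH
Step 2: BC = 3.7 / 0.6
Step 3: BC = 6.17 cmol/(kg*pH unit)

6.17


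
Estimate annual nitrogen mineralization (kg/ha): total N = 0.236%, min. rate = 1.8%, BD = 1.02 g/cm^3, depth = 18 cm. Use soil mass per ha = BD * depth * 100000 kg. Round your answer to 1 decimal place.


Step 1: Soil mass per ha = BD * depth * 100000 = 1.02 * 18 * 100000 = 1836000 kg
Step 2: Total N pool = soil mass * N%/100 = 1836000 * 0.236/100 = 4332.96 kg/ha
Step 3: N mineralized = N pool * rate%/100 = 4332.96 * 1.8/100 = 78.0 kg/ha/yr

78.0


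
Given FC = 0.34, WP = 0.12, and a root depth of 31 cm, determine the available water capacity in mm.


Step 1: Available water = (FC - WP) * depth * 10
Step 2: AW = (0.34 - 0.12) * 31 * 10
Step 3: AW = 0.22 * 31 * 10
Step 4: AW = 68.2 mm

68.2


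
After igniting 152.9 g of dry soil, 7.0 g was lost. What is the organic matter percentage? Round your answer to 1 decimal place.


Step 1: OM% = 100 * LOI / sample mass
Step 2: OM = 100 * 7.0 / 152.9
Step 3: OM = 4.6%

4.6


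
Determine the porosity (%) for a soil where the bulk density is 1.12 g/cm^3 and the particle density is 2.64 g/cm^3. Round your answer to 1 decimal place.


Step 1: Formula: n = 100 * (1 - BD / PD)
Step 2: n = 100 * (1 - 1.12 / 2.64)
Step 3: n = 100 * (1 - 0.42424)
Step 4: n = 57.6%

57.6


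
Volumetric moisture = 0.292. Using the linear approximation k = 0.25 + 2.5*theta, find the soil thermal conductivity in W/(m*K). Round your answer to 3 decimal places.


Step 1: k = 0.25 + 2.5 * theta
Step 2: k = 0.25 + 2.5 * 0.292
Step 3: k = 0.25 + 0.73
Step 4: k = 0.98 W/(m*K)

0.98


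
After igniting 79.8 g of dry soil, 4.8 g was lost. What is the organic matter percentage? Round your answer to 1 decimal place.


Step 1: OM% = 100 * LOI / sample mass
Step 2: OM = 100 * 4.8 / 79.8
Step 3: OM = 6.0%

6.0


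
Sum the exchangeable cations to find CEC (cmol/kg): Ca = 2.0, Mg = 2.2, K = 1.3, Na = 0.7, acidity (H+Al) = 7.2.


Step 1: CEC = Ca + Mg + K + Na + (H+Al)
Step 2: CEC = 2.0 + 2.2 + 1.3 + 0.7 + 7.2
Step 3: CEC = 13.4 cmol/kg

13.4


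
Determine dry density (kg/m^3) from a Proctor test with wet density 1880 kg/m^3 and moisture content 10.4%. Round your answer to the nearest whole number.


Step 1: Dry density = wet density / (1 + w/100)
Step 2: Dry density = 1880 / (1 + 10.4/100)
Step 3: Dry density = 1880 / 1.104
Step 4: Dry density = 1703 kg/m^3

1703


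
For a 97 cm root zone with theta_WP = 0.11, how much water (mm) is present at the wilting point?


Step 1: Water (mm) = theta_WP * depth * 10
Step 2: Water = 0.11 * 97 * 10
Step 3: Water = 106.7 mm

106.7


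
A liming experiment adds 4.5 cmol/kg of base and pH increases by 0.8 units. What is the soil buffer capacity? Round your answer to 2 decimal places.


Step 1: BC = change in base / change in pH
Step 2: BC = 4.5 / 0.8
Step 3: BC = 5.63 cmol/(kg*pH unit)

5.63


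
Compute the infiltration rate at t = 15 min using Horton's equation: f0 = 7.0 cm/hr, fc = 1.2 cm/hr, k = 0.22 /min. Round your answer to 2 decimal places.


Step 1: f = fc + (f0 - fc) * exp(-k * t)
Step 2: exp(-0.22 * 15) = 0.036883
Step 3: f = 1.2 + (7.0 - 1.2) * 0.036883
Step 4: f = 1.2 + 5.8 * 0.036883
Step 5: f = 1.41 cm/hr

1.41


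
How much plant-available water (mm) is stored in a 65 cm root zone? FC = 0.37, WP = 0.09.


Step 1: Available water = (FC - WP) * depth * 10
Step 2: AW = (0.37 - 0.09) * 65 * 10
Step 3: AW = 0.28 * 65 * 10
Step 4: AW = 182.0 mm

182.0


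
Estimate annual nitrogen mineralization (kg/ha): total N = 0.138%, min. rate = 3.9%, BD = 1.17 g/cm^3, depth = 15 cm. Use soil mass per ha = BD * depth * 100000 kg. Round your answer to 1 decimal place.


Step 1: Soil mass per ha = BD * depth * 100000 = 1.17 * 15 * 100000 = 1755000 kg
Step 2: Total N pool = soil mass * N%/100 = 1755000 * 0.138/100 = 2421.9 kg/ha
Step 3: N mineralized = N pool * rate%/100 = 2421.9 * 3.9/100 = 94.5 kg/ha/yr

94.5


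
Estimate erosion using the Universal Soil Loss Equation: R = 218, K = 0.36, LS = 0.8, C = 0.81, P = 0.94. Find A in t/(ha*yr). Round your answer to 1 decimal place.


Step 1: A = R * K * LS * C * P
Step 2: R * K = 218 * 0.36 = 78.48
Step 3: (R*K) * LS = 78.48 * 0.8 = 62.784
Step 4: * C * P = 62.784 * 0.81 * 0.94 = 47.8
Step 5: A = 47.8 t/(ha*yr)

47.8


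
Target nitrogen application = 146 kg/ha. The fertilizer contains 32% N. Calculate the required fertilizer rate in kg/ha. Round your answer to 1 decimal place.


Step 1: Fertilizer rate = target N / (N content / 100)
Step 2: Rate = 146 / (32 / 100)
Step 3: Rate = 146 / 0.32
Step 4: Rate = 456.3 kg/ha

456.3


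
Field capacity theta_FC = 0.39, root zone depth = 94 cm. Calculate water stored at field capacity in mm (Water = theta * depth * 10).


Step 1: Water (mm) = theta_FC * depth (cm) * 10
Step 2: Water = 0.39 * 94 * 10
Step 3: Water = 366.6 mm

366.6


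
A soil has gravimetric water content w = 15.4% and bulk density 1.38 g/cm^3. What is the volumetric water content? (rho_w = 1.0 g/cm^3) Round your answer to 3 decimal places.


Step 1: theta = (w / 100) * BD / rho_w
Step 2: theta = (15.4 / 100) * 1.38 / 1.0
Step 3: theta = 0.154 * 1.38
Step 4: theta = 0.213

0.213


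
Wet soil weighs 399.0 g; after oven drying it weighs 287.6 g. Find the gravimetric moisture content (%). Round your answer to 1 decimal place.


Step 1: Water mass = wet - dry = 399.0 - 287.6 = 111.4 g
Step 2: w = 100 * water mass / dry mass
Step 3: w = 100 * 111.4 / 287.6 = 38.7%

38.7


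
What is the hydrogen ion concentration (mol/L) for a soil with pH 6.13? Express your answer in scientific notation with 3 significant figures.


Step 1: [H+] = 10^(-pH)
Step 2: [H+] = 10^(-6.13)
Step 3: [H+] = 7.41e-07 mol/L

7.41e-07


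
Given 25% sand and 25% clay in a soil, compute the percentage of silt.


Step 1: sand + silt + clay = 100%
Step 2: silt = 100 - sand - clay
Step 3: silt = 100 - 25 - 25
Step 4: silt = 50%

50


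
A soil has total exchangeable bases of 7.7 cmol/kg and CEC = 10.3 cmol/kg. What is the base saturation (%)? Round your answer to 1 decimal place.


Step 1: BS = 100 * (sum of bases) / CEC
Step 2: BS = 100 * 7.7 / 10.3
Step 3: BS = 74.8%

74.8


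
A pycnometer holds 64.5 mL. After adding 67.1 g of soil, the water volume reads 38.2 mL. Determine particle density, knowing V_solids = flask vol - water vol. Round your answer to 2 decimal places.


Step 1: Volume of solids = flask volume - water volume with soil
Step 2: V_solids = 64.5 - 38.2 = 26.3 mL
Step 3: Particle density = mass / V_solids = 67.1 / 26.3 = 2.55 g/cm^3

2.55


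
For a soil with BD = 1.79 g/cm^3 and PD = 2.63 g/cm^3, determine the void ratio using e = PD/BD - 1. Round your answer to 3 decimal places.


Step 1: e = PD / BD - 1
Step 2: e = 2.63 / 1.79 - 1
Step 3: e = 1.46927 - 1
Step 4: e = 0.469

0.469


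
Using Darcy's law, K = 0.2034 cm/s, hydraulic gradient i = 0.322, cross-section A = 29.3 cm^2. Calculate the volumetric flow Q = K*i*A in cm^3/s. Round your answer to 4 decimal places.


Step 1: Apply Darcy's law: Q = K * i * A
Step 2: Q = 0.2034 * 0.322 * 29.3
Step 3: Q = 1.919 cm^3/s

1.919


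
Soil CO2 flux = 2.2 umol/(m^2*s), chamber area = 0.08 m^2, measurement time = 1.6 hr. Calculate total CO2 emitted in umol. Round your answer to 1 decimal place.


Step 1: Convert time to seconds: 1.6 hr * 3600 = 5760.0 s
Step 2: Total = flux * area * time_s
Step 3: Total = 2.2 * 0.08 * 5760.0
Step 4: Total = 1013.8 umol

1013.8


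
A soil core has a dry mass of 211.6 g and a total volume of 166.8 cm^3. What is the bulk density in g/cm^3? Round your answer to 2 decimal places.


Step 1: Identify the formula: BD = dry mass / volume
Step 2: Substitute values: BD = 211.6 / 166.8
Step 3: BD = 1.27 g/cm^3

1.27


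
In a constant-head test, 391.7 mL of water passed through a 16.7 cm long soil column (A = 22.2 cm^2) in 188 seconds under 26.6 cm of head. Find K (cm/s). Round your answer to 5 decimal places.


Step 1: K = Q * L / (A * t * h)
Step 2: Numerator = 391.7 * 16.7 = 6541.39
Step 3: Denominator = 22.2 * 188 * 26.6 = 111017.76
Step 4: K = 6541.39 / 111017.76 = 0.05892 cm/s

0.05892


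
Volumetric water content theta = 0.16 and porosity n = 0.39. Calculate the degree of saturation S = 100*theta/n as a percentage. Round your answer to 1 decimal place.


Step 1: S = 100 * theta_v / n
Step 2: S = 100 * 0.16 / 0.39
Step 3: S = 41.0%

41.0


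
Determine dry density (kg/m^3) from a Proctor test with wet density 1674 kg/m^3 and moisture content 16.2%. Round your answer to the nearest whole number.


Step 1: Dry density = wet density / (1 + w/100)
Step 2: Dry density = 1674 / (1 + 16.2/100)
Step 3: Dry density = 1674 / 1.162
Step 4: Dry density = 1441 kg/m^3

1441


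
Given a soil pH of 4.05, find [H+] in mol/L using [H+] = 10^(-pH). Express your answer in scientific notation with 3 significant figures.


Step 1: [H+] = 10^(-pH)
Step 2: [H+] = 10^(-4.05)
Step 3: [H+] = 8.91e-05 mol/L

8.91e-05


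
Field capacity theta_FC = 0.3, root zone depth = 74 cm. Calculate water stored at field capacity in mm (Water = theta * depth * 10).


Step 1: Water (mm) = theta_FC * depth (cm) * 10
Step 2: Water = 0.3 * 74 * 10
Step 3: Water = 222.0 mm

222.0


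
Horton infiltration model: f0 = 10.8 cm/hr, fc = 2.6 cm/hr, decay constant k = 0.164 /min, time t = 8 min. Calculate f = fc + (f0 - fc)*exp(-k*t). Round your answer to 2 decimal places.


Step 1: f = fc + (f0 - fc) * exp(-k * t)
Step 2: exp(-0.164 * 8) = 0.269281
Step 3: f = 2.6 + (10.8 - 2.6) * 0.269281
Step 4: f = 2.6 + 8.2 * 0.269281
Step 5: f = 4.81 cm/hr

4.81


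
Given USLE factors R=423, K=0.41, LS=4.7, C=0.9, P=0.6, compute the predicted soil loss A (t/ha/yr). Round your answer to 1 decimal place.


Step 1: A = R * K * LS * C * P
Step 2: R * K = 423 * 0.41 = 173.43
Step 3: (R*K) * LS = 173.43 * 4.7 = 815.121
Step 4: * C * P = 815.121 * 0.9 * 0.6 = 440.2
Step 5: A = 440.2 t/(ha*yr)

440.2


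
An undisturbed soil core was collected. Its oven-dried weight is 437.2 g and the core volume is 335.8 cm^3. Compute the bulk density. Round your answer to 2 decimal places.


Step 1: Identify the formula: BD = dry mass / volume
Step 2: Substitute values: BD = 437.2 / 335.8
Step 3: BD = 1.3 g/cm^3

1.3


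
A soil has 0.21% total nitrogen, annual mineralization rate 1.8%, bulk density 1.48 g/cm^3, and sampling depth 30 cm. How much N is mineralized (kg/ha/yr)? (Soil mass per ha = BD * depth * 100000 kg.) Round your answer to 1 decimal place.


Step 1: Soil mass per ha = BD * depth * 100000 = 1.48 * 30 * 100000 = 4440000 kg
Step 2: Total N pool = soil mass * N%/100 = 4440000 * 0.21/100 = 9324.0 kg/ha
Step 3: N mineralized = N pool * rate%/100 = 9324.0 * 1.8/100 = 167.8 kg/ha/yr

167.8


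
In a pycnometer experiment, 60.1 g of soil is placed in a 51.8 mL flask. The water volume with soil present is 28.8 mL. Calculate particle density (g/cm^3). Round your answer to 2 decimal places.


Step 1: Volume of solids = flask volume - water volume with soil
Step 2: V_solids = 51.8 - 28.8 = 23.0 mL
Step 3: Particle density = mass / V_solids = 60.1 / 23.0 = 2.61 g/cm^3

2.61


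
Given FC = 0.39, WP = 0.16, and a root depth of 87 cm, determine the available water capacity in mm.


Step 1: Available water = (FC - WP) * depth * 10
Step 2: AW = (0.39 - 0.16) * 87 * 10
Step 3: AW = 0.23 * 87 * 10
Step 4: AW = 200.1 mm

200.1


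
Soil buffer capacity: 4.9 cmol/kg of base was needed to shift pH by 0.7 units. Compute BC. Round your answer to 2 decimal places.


Step 1: BC = change in base / change in pH
Step 2: BC = 4.9 / 0.7
Step 3: BC = 7.0 cmol/(kg*pH unit)

7.0


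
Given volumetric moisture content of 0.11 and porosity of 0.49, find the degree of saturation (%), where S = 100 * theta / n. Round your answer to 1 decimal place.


Step 1: S = 100 * theta_v / n
Step 2: S = 100 * 0.11 / 0.49
Step 3: S = 22.4%

22.4


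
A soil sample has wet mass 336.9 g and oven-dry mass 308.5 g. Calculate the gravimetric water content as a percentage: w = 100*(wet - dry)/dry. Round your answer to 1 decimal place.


Step 1: Water mass = wet - dry = 336.9 - 308.5 = 28.4 g
Step 2: w = 100 * water mass / dry mass
Step 3: w = 100 * 28.4 / 308.5 = 9.2%

9.2


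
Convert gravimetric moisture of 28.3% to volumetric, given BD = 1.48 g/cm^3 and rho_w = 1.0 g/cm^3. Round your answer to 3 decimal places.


Step 1: theta = (w / 100) * BD / rho_w
Step 2: theta = (28.3 / 100) * 1.48 / 1.0
Step 3: theta = 0.283 * 1.48
Step 4: theta = 0.419

0.419


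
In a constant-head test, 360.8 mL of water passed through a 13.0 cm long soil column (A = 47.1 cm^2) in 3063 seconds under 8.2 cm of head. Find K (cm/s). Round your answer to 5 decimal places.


Step 1: K = Q * L / (A * t * h)
Step 2: Numerator = 360.8 * 13.0 = 4690.4
Step 3: Denominator = 47.1 * 3063 * 8.2 = 1182991.86
Step 4: K = 4690.4 / 1182991.86 = 0.00396 cm/s

0.00396


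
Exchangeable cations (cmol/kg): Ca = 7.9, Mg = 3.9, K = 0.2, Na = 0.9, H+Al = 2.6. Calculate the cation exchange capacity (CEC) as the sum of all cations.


Step 1: CEC = Ca + Mg + K + Na + (H+Al)
Step 2: CEC = 7.9 + 3.9 + 0.2 + 0.9 + 2.6
Step 3: CEC = 15.5 cmol/kg

15.5


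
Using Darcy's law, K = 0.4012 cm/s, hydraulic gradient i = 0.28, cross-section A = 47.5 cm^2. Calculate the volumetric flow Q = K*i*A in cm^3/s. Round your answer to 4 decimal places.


Step 1: Apply Darcy's law: Q = K * i * A
Step 2: Q = 0.4012 * 0.28 * 47.5
Step 3: Q = 5.336 cm^3/s

5.336


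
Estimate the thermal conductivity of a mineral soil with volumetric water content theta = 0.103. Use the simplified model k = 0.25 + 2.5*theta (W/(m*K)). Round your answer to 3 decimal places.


Step 1: k = 0.25 + 2.5 * theta
Step 2: k = 0.25 + 2.5 * 0.103
Step 3: k = 0.25 + 0.258
Step 4: k = 0.508 W/(m*K)

0.508
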